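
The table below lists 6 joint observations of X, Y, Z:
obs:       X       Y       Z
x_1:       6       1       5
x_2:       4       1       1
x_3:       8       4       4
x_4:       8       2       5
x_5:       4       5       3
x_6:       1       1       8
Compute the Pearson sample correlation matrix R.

Step 1 — column means:
  mean(X) = (6 + 4 + 8 + 8 + 4 + 1) / 6 = 31/6 = 5.1667
  mean(Y) = (1 + 1 + 4 + 2 + 5 + 1) / 6 = 14/6 = 2.3333
  mean(Z) = (5 + 1 + 4 + 5 + 3 + 8) / 6 = 26/6 = 4.3333

Step 2 — sample variances and covariances s[i,j] = (1/(n-1)) · Σ_k (x_{k,i} - mean_i) · (x_{k,j} - mean_j), with n-1 = 5:
  s[X,X] = ((0.8333)·(0.8333) + (-1.1667)·(-1.1667) + (2.8333)·(2.8333) + (2.8333)·(2.8333) + (-1.1667)·(-1.1667) + (-4.1667)·(-4.1667)) / 5 = 36.8333/5 = 7.3667
  s[X,Y] = ((0.8333)·(-1.3333) + (-1.1667)·(-1.3333) + (2.8333)·(1.6667) + (2.8333)·(-0.3333) + (-1.1667)·(2.6667) + (-4.1667)·(-1.3333)) / 5 = 6.6667/5 = 1.3333
  s[X,Z] = ((0.8333)·(0.6667) + (-1.1667)·(-3.3333) + (2.8333)·(-0.3333) + (2.8333)·(0.6667) + (-1.1667)·(-1.3333) + (-4.1667)·(3.6667)) / 5 = -8.3333/5 = -1.6667
  s[Y,Y] = ((-1.3333)·(-1.3333) + (-1.3333)·(-1.3333) + (1.6667)·(1.6667) + (-0.3333)·(-0.3333) + (2.6667)·(2.6667) + (-1.3333)·(-1.3333)) / 5 = 15.3333/5 = 3.0667
  s[Y,Z] = ((-1.3333)·(0.6667) + (-1.3333)·(-3.3333) + (1.6667)·(-0.3333) + (-0.3333)·(0.6667) + (2.6667)·(-1.3333) + (-1.3333)·(3.6667)) / 5 = -5.6667/5 = -1.1333
  s[Z,Z] = ((0.6667)·(0.6667) + (-3.3333)·(-3.3333) + (-0.3333)·(-0.3333) + (0.6667)·(0.6667) + (-1.3333)·(-1.3333) + (3.6667)·(3.6667)) / 5 = 27.3333/5 = 5.4667
  Sample standard deviations s_i = √(s[i,i]):
  s(X) = √(7.3667) = 2.7142
  s(Y) = √(3.0667) = 1.7512
  s(Z) = √(5.4667) = 2.3381

Step 3 — r_{ij} = s_{ij} / (s_i · s_j):
  r[X,X] = 1 (diagonal).
  r[X,Y] = 1.3333 / (2.7142 · 1.7512) = 1.3333 / 4.753 = 0.2805
  r[X,Z] = -1.6667 / (2.7142 · 2.3381) = -1.6667 / 6.346 = -0.2626
  r[Y,Y] = 1 (diagonal).
  r[Y,Z] = -1.1333 / (1.7512 · 2.3381) = -1.1333 / 4.0944 = -0.2768
  r[Z,Z] = 1 (diagonal).

R is symmetric with unit diagonal. Assembling:

R = [[1, 0.2805, -0.2626],
 [0.2805, 1, -0.2768],
 [-0.2626, -0.2768, 1]]


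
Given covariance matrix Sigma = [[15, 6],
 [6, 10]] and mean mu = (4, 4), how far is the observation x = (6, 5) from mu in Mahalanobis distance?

Step 1 — centre the observation: (x - mu) = (2, 1).

Step 2 — invert Sigma. det(Sigma) = 15·10 - (6)² = 114.
  Sigma^{-1} = (1/det) · [[d, -b], [-b, a]] = [[0.0877, -0.0526],
 [-0.0526, 0.1316]].

Step 3 — form the quadratic (x - mu)^T · Sigma^{-1} · (x - mu):
  Sigma^{-1} · (x - mu) = (0.1228, 0.0263).
  (x - mu)^T · [Sigma^{-1} · (x - mu)] = (2)·(0.1228) + (1)·(0.0263) = 0.2719.

Step 4 — take square root: d = √(0.2719) ≈ 0.5215.

d(x, mu) = √(0.2719) ≈ 0.5215


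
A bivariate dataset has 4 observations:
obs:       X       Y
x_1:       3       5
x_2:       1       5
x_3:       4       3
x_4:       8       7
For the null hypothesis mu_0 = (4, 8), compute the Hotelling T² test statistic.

Step 1 — sample mean vector:
  mean(X) = (3 + 1 + 4 + 8) / 4 = 16/4 = 4
  mean(Y) = (5 + 5 + 3 + 7) / 4 = 20/4 = 5
  x̄ = (4, 5),  deviation x̄ - mu_0 = (4, 5) - (4, 8) = (0, -3).

Step 2 — sample covariance matrix, S[i,j] = (1/(n-1)) · Σ_k (x_{k,i} - mean_i) · (x_{k,j} - mean_j), divisor n-1 = 3:
  S[X,X] = ((-1)·(-1) + (-3)·(-3) + (0)·(0) + (4)·(4)) / 3 = 26/3 = 8.6667
  S[X,Y] = ((-1)·(0) + (-3)·(0) + (0)·(-2) + (4)·(2)) / 3 = 8/3 = 2.6667
  S[Y,Y] = ((0)·(0) + (0)·(0) + (-2)·(-2) + (2)·(2)) / 3 = 8/3 = 2.6667
  S = [[8.6667, 2.6667],
 [2.6667, 2.6667]].

Step 3 — invert S. det(S) = 8.6667·2.6667 - (2.6667)² = 16.
  S^{-1} = (1/det) · [[d, -b], [-b, a]] = [[0.1667, -0.1667],
 [-0.1667, 0.5417]].

Step 4 — quadratic form (x̄ - mu_0)^T · S^{-1} · (x̄ - mu_0):
  S^{-1} · (x̄ - mu_0) = (0.5, -1.625),
  (x̄ - mu_0)^T · [...] = (0)·(0.5) + (-3)·(-1.625) = 4.875.

Step 5 — scale by n: T² = 4 · 4.875 = 19.5.

T² ≈ 19.5


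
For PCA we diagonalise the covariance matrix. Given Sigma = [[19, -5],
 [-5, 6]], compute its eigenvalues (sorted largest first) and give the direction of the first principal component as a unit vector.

Step 1 — characteristic polynomial of 2×2 Sigma:
  det(Sigma - λI) = λ² - trace · λ + det = 0.
  trace = 19 + 6 = 25, det = 19·6 - (-5)² = 89.
Step 2 — discriminant:
  Δ = trace² - 4·det = 625 - 356 = 269.
Step 3 — eigenvalues:
  λ = (trace ± √Δ)/2 = (25 ± 16.4012)/2,
  λ_1 = 20.7006,  λ_2 = 4.2994.

Step 4 — unit eigenvector for λ_1: solve (Sigma - λ_1 I)v = 0. First row:
  (19 - 20.7006)·v_x + (-5)·v_y = 0, i.e. (-1.7006)·v_x + (-5)·v_y = 0,
  so v ∝ (b, λ_1 - a) = (-5, 1.7006); multiply by -1 so the first entry is positive: u = (5, -1.7006).
  ||u|| = √((5)² + (-1.7006)²) = √(27.8921) ≈ 5.2813,
  v_1 = u/||u|| ≈ (0.9467, -0.322) (||v_1|| = 1).

λ_1 = 20.7006,  λ_2 = 4.2994;  v_1 ≈ (0.9467, -0.322)


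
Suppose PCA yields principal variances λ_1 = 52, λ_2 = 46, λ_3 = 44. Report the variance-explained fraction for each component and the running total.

Step 1 — total variance = trace(Sigma) = Σ λ_i = 52 + 46 + 44 = 142.

Step 2 — fraction explained by component i = λ_i / Σ λ:
  PC1: 52/142 = 0.3662
  PC2: 46/142 = 0.3239
  PC3: 44/142 = 0.3099

Step 3 — cumulative fraction after k components = (λ_1 + ... + λ_k) / Σ λ:
  k = 1: 52/142 = 0.3662
  k = 2: (52 + 46)/142 = 98/142 = 0.6901
  k = 3: (52 + 46 + 44)/142 = 142/142 = 1

Summary (fraction, with percent):

explained: PC1 0.3662 (36.62%), PC2 0.3239 (32.39%), PC3 0.3099 (30.99%);  cumulative: 0.3662, 0.6901, 1


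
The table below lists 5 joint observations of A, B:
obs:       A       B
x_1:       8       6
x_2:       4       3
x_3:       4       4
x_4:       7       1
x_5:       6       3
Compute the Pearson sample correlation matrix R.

Step 1 — column means:
  mean(A) = (8 + 4 + 4 + 7 + 6) / 5 = 29/5 = 5.8
  mean(B) = (6 + 3 + 4 + 1 + 3) / 5 = 17/5 = 3.4

Step 2 — sample variances and covariances s[i,j] = (1/(n-1)) · Σ_k (x_{k,i} - mean_i) · (x_{k,j} - mean_j), with n-1 = 4:
  s[A,A] = ((2.2)·(2.2) + (-1.8)·(-1.8) + (-1.8)·(-1.8) + (1.2)·(1.2) + (0.2)·(0.2)) / 4 = 12.8/4 = 3.2
  s[A,B] = ((2.2)·(2.6) + (-1.8)·(-0.4) + (-1.8)·(0.6) + (1.2)·(-2.4) + (0.2)·(-0.4)) / 4 = 2.4/4 = 0.6
  s[B,B] = ((2.6)·(2.6) + (-0.4)·(-0.4) + (0.6)·(0.6) + (-2.4)·(-2.4) + (-0.4)·(-0.4)) / 4 = 13.2/4 = 3.3
  Sample standard deviations s_i = √(s[i,i]):
  s(A) = √(3.2) = 1.7889
  s(B) = √(3.3) = 1.8166

Step 3 — r_{ij} = s_{ij} / (s_i · s_j):
  r[A,A] = 1 (diagonal).
  r[A,B] = 0.6 / (1.7889 · 1.8166) = 0.6 / 3.2496 = 0.1846
  r[B,B] = 1 (diagonal).

R is symmetric with unit diagonal. Assembling:

R = [[1, 0.1846],
 [0.1846, 1]]


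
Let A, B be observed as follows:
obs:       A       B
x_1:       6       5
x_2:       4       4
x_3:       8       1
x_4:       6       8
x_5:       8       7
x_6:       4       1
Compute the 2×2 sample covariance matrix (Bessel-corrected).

Step 1 — column means:
  mean(A) = (6 + 4 + 8 + 6 + 8 + 4) / 6 = 36/6 = 6
  mean(B) = (5 + 4 + 1 + 8 + 7 + 1) / 6 = 26/6 = 4.3333

Step 2 — sample covariance S[i,j] = (1/(n-1)) · Σ_k (x_{k,i} - mean_i) · (x_{k,j} - mean_j), with n-1 = 5.
  S[A,A] = ((0)·(0) + (-2)·(-2) + (2)·(2) + (0)·(0) + (2)·(2) + (-2)·(-2)) / 5 = 16/5 = 3.2
  S[A,B] = ((0)·(0.6667) + (-2)·(-0.3333) + (2)·(-3.3333) + (0)·(3.6667) + (2)·(2.6667) + (-2)·(-3.3333)) / 5 = 6/5 = 1.2
  S[B,B] = ((0.6667)·(0.6667) + (-0.3333)·(-0.3333) + (-3.3333)·(-3.3333) + (3.6667)·(3.6667) + (2.6667)·(2.6667) + (-3.3333)·(-3.3333)) / 5 = 43.3333/5 = 8.6667

S is symmetric (S[j,i] = S[i,j]). Assembling:

S = [[3.2, 1.2],
 [1.2, 8.6667]]


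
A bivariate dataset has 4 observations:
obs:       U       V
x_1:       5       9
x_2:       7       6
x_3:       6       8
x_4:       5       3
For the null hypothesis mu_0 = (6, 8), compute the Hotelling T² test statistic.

Step 1 — sample mean vector:
  mean(U) = (5 + 7 + 6 + 5) / 4 = 23/4 = 5.75
  mean(V) = (9 + 6 + 8 + 3) / 4 = 26/4 = 6.5
  x̄ = (5.75, 6.5),  deviation x̄ - mu_0 = (5.75, 6.5) - (6, 8) = (-0.25, -1.5).

Step 2 — sample covariance matrix, S[i,j] = (1/(n-1)) · Σ_k (x_{k,i} - mean_i) · (x_{k,j} - mean_j), divisor n-1 = 3:
  S[U,U] = ((-0.75)·(-0.75) + (1.25)·(1.25) + (0.25)·(0.25) + (-0.75)·(-0.75)) / 3 = 2.75/3 = 0.9167
  S[U,V] = ((-0.75)·(2.5) + (1.25)·(-0.5) + (0.25)·(1.5) + (-0.75)·(-3.5)) / 3 = 0.5/3 = 0.1667
  S[V,V] = ((2.5)·(2.5) + (-0.5)·(-0.5) + (1.5)·(1.5) + (-3.5)·(-3.5)) / 3 = 21/3 = 7
  S = [[0.9167, 0.1667],
 [0.1667, 7]].

Step 3 — invert S. det(S) = 0.9167·7 - (0.1667)² = 6.3889.
  S^{-1} = (1/det) · [[d, -b], [-b, a]] = [[1.0957, -0.0261],
 [-0.0261, 0.1435]].

Step 4 — quadratic form (x̄ - mu_0)^T · S^{-1} · (x̄ - mu_0):
  S^{-1} · (x̄ - mu_0) = (-0.2348, -0.2087),
  (x̄ - mu_0)^T · [...] = (-0.25)·(-0.2348) + (-1.5)·(-0.2087) = 0.3717.

Step 5 — scale by n: T² = 4 · 0.3717 = 1.487.

T² ≈ 1.487


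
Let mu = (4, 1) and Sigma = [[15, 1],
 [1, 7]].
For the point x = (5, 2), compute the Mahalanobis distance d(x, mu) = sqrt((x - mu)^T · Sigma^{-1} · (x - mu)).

Step 1 — centre the observation: (x - mu) = (1, 1).

Step 2 — invert Sigma. det(Sigma) = 15·7 - (1)² = 104.
  Sigma^{-1} = (1/det) · [[d, -b], [-b, a]] = [[0.0673, -0.0096],
 [-0.0096, 0.1442]].

Step 3 — form the quadratic (x - mu)^T · Sigma^{-1} · (x - mu):
  Sigma^{-1} · (x - mu) = (0.0577, 0.1346).
  (x - mu)^T · [Sigma^{-1} · (x - mu)] = (1)·(0.0577) + (1)·(0.1346) = 0.1923.

Step 4 — take square root: d = √(0.1923) ≈ 0.4385.

d(x, mu) = √(0.1923) ≈ 0.4385


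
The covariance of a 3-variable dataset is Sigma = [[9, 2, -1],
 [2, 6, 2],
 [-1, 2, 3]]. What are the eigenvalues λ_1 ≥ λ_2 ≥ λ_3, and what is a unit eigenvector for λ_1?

Step 1 — characteristic polynomial p(λ) = det(λI - Sigma) = λ³ - tr·λ² + c_1·λ - det, where tr = trace, c_1 = sum of the principal 2×2 minors, det = det(Sigma):
  tr = 9 + 6 + 3 = 18,
  c_1 = (9·6 - (2)²) + (9·3 - (-1)²) + (6·3 - (2)²) = 50 + 26 + 14 = 90,
  det = 9·(6·3 - (2)²) - (2)·((2)·3 - (2)·(-1)) + (-1)·((2)·(2) - 6·(-1)) = 9·(14) - (2)·(8) + (-1)·(10) = 100.
  So p(λ) = λ³ - 18λ² + 90λ - 100.
Step 2 — look for an integer root (rational root theorem: any rational root is an integer divisor of 100). Testing λ = 10:
  p(10) = 1000 - 1800 + 900 - 100 = 0  ✓
  Dividing out (λ - 10): p(λ) = (λ - 10)(λ² - 8λ + 10).
Step 3 — remaining eigenvalues from the quadratic λ² - 8λ + 10 = 0:
  Δ = 8² - 4·10 = 64 - 40 = 24,  λ = (8 ± √24)/2 = (8 ± 4.899)/2 ≈ 6.4495 or 1.5505.
  Sorted: λ_1 = 10,  λ_2 = 6.4495,  λ_3 = 1.5505  (check: sum = 18 = tr ✓).

Step 4 — unit eigenvector for λ_1 = 10: v spans the null space of (Sigma - λ_1 I), whose rows are
  r_1 = (-1, 2, -1),  r_2 = (2, -4, 2),  r_3 = (-1, 2, -7).
  v is orthogonal to every row, so take v ∝ r_1 × r_3 = ((2)·(-7) - (-1)·(2), (-1)·(-1) - (-1)·(-7), (-1)·(2) - (2)·(-1)) = (-12, -6, 0).
  Rescale (divide by 6; multiply by -1 so the first nonzero entry is positive): u = (2, 1, 0).
  ||u|| = √((2)² + (1)² + (0)²) = √(5) ≈ 2.2361,  v_1 = u/||u|| ≈ (0.8944, 0.4472, 0) (||v_1|| = 1).

λ_1 = 10,  λ_2 = 6.4495,  λ_3 = 1.5505;  v_1 ≈ (0.8944, 0.4472, 0)


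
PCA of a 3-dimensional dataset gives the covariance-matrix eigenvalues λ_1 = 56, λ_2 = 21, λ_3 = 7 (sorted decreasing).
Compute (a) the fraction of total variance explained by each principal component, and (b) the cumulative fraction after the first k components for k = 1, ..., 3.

Step 1 — total variance = trace(Sigma) = Σ λ_i = 56 + 21 + 7 = 84.

Step 2 — fraction explained by component i = λ_i / Σ λ:
  PC1: 56/84 = 0.6667
  PC2: 21/84 = 0.25
  PC3: 7/84 = 0.0833

Step 3 — cumulative fraction after k components = (λ_1 + ... + λ_k) / Σ λ:
  k = 1: 56/84 = 0.6667
  k = 2: (56 + 21)/84 = 77/84 = 0.9167
  k = 3: (56 + 21 + 7)/84 = 84/84 = 1

Summary (fraction, with percent):

explained: PC1 0.6667 (66.67%), PC2 0.25 (25%), PC3 0.0833 (8.33%);  cumulative: 0.6667, 0.9167, 1


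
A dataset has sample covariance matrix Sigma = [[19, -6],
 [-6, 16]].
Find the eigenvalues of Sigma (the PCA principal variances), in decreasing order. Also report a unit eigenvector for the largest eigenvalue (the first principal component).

Step 1 — characteristic polynomial of 2×2 Sigma:
  det(Sigma - λI) = λ² - trace · λ + det = 0.
  trace = 19 + 16 = 35, det = 19·16 - (-6)² = 268.
Step 2 — discriminant:
  Δ = trace² - 4·det = 1225 - 1072 = 153.
Step 3 — eigenvalues:
  λ = (trace ± √Δ)/2 = (35 ± 12.3693)/2,
  λ_1 = 23.6847,  λ_2 = 11.3153.

Step 4 — unit eigenvector for λ_1: solve (Sigma - λ_1 I)v = 0. First row:
  (19 - 23.6847)·v_x + (-6)·v_y = 0, i.e. (-4.6847)·v_x + (-6)·v_y = 0,
  so v ∝ (b, λ_1 - a) = (-6, 4.6847); multiply by -1 so the first entry is positive: u = (6, -4.6847).
  ||u|| = √((6)² + (-4.6847)²) = √(57.946) ≈ 7.6122,
  v_1 = u/||u|| ≈ (0.7882, -0.6154) (||v_1|| = 1).

λ_1 = 23.6847,  λ_2 = 11.3153;  v_1 ≈ (0.7882, -0.6154)


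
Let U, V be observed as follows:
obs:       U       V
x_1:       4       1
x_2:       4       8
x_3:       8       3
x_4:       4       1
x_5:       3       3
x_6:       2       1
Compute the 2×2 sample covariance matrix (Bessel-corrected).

Step 1 — column means:
  mean(U) = (4 + 4 + 8 + 4 + 3 + 2) / 6 = 25/6 = 4.1667
  mean(V) = (1 + 8 + 3 + 1 + 3 + 1) / 6 = 17/6 = 2.8333

Step 2 — sample covariance S[i,j] = (1/(n-1)) · Σ_k (x_{k,i} - mean_i) · (x_{k,j} - mean_j), with n-1 = 5.
  S[U,U] = ((-0.1667)·(-0.1667) + (-0.1667)·(-0.1667) + (3.8333)·(3.8333) + (-0.1667)·(-0.1667) + (-1.1667)·(-1.1667) + (-2.1667)·(-2.1667)) / 5 = 20.8333/5 = 4.1667
  S[U,V] = ((-0.1667)·(-1.8333) + (-0.1667)·(5.1667) + (3.8333)·(0.1667) + (-0.1667)·(-1.8333) + (-1.1667)·(0.1667) + (-2.1667)·(-1.8333)) / 5 = 4.1667/5 = 0.8333
  S[V,V] = ((-1.8333)·(-1.8333) + (5.1667)·(5.1667) + (0.1667)·(0.1667) + (-1.8333)·(-1.8333) + (0.1667)·(0.1667) + (-1.8333)·(-1.8333)) / 5 = 36.8333/5 = 7.3667

S is symmetric (S[j,i] = S[i,j]). Assembling:

S = [[4.1667, 0.8333],
 [0.8333, 7.3667]]


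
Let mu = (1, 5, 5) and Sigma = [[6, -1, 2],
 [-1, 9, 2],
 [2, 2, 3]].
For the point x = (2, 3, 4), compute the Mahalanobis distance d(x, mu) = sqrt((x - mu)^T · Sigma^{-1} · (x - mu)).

Step 1 — centre the observation: (x - mu) = (1, -2, -1).

Step 2 — invert Sigma (cofactor / det for 3×3, or solve directly):
  Sigma^{-1} = [[0.2527, 0.0769, -0.2198],
 [0.0769, 0.1538, -0.1538],
 [-0.2198, -0.1538, 0.5824]].

Step 3 — form the quadratic (x - mu)^T · Sigma^{-1} · (x - mu):
  Sigma^{-1} · (x - mu) = (0.3187, -0.0769, -0.4945).
  (x - mu)^T · [Sigma^{-1} · (x - mu)] = (1)·(0.3187) + (-2)·(-0.0769) + (-1)·(-0.4945) = 0.967.

Step 4 — take square root: d = √(0.967) ≈ 0.9834.

d(x, mu) = √(0.967) ≈ 0.9834


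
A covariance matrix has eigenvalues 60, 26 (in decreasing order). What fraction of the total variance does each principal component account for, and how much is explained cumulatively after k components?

Step 1 — total variance = trace(Sigma) = Σ λ_i = 60 + 26 = 86.

Step 2 — fraction explained by component i = λ_i / Σ λ:
  PC1: 60/86 = 0.6977
  PC2: 26/86 = 0.3023

Step 3 — cumulative fraction after k components = (λ_1 + ... + λ_k) / Σ λ:
  k = 1: 60/86 = 0.6977
  k = 2: (60 + 26)/86 = 86/86 = 1

Summary (fraction, with percent):

explained: PC1 0.6977 (69.77%), PC2 0.3023 (30.23%);  cumulative: 0.6977, 1


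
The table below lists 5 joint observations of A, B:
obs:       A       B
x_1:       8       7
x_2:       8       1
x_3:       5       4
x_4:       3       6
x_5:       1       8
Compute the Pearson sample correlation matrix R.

Step 1 — column means:
  mean(A) = (8 + 8 + 5 + 3 + 1) / 5 = 25/5 = 5
  mean(B) = (7 + 1 + 4 + 6 + 8) / 5 = 26/5 = 5.2

Step 2 — sample variances and covariances s[i,j] = (1/(n-1)) · Σ_k (x_{k,i} - mean_i) · (x_{k,j} - mean_j), with n-1 = 4:
  s[A,A] = ((3)·(3) + (3)·(3) + (0)·(0) + (-2)·(-2) + (-4)·(-4)) / 4 = 38/4 = 9.5
  s[A,B] = ((3)·(1.8) + (3)·(-4.2) + (0)·(-1.2) + (-2)·(0.8) + (-4)·(2.8)) / 4 = -20/4 = -5
  s[B,B] = ((1.8)·(1.8) + (-4.2)·(-4.2) + (-1.2)·(-1.2) + (0.8)·(0.8) + (2.8)·(2.8)) / 4 = 30.8/4 = 7.7
  Sample standard deviations s_i = √(s[i,i]):
  s(A) = √(9.5) = 3.0822
  s(B) = √(7.7) = 2.7749

Step 3 — r_{ij} = s_{ij} / (s_i · s_j):
  r[A,A] = 1 (diagonal).
  r[A,B] = -5 / (3.0822 · 2.7749) = -5 / 8.5528 = -0.5846
  r[B,B] = 1 (diagonal).

R is symmetric with unit diagonal. Assembling:

R = [[1, -0.5846],
 [-0.5846, 1]]


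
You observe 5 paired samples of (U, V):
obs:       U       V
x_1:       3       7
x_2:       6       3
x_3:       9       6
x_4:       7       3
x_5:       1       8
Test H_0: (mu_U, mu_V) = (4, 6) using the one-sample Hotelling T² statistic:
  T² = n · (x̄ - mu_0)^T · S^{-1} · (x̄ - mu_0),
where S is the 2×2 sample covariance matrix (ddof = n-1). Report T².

Step 1 — sample mean vector:
  mean(U) = (3 + 6 + 9 + 7 + 1) / 5 = 26/5 = 5.2
  mean(V) = (7 + 3 + 6 + 3 + 8) / 5 = 27/5 = 5.4
  x̄ = (5.2, 5.4),  deviation x̄ - mu_0 = (5.2, 5.4) - (4, 6) = (1.2, -0.6).

Step 2 — sample covariance matrix, S[i,j] = (1/(n-1)) · Σ_k (x_{k,i} - mean_i) · (x_{k,j} - mean_j), divisor n-1 = 4:
  S[U,U] = ((-2.2)·(-2.2) + (0.8)·(0.8) + (3.8)·(3.8) + (1.8)·(1.8) + (-4.2)·(-4.2)) / 4 = 40.8/4 = 10.2
  S[U,V] = ((-2.2)·(1.6) + (0.8)·(-2.4) + (3.8)·(0.6) + (1.8)·(-2.4) + (-4.2)·(2.6)) / 4 = -18.4/4 = -4.6
  S[V,V] = ((1.6)·(1.6) + (-2.4)·(-2.4) + (0.6)·(0.6) + (-2.4)·(-2.4) + (2.6)·(2.6)) / 4 = 21.2/4 = 5.3
  S = [[10.2, -4.6],
 [-4.6, 5.3]].

Step 3 — invert S. det(S) = 10.2·5.3 - (-4.6)² = 32.9.
  S^{-1} = (1/det) · [[d, -b], [-b, a]] = [[0.1611, 0.1398],
 [0.1398, 0.31]].

Step 4 — quadratic form (x̄ - mu_0)^T · S^{-1} · (x̄ - mu_0):
  S^{-1} · (x̄ - mu_0) = (0.1094, -0.0182),
  (x̄ - mu_0)^T · [...] = (1.2)·(0.1094) + (-0.6)·(-0.0182) = 0.1422.

Step 5 — scale by n: T² = 5 · 0.1422 = 0.7112.

T² ≈ 0.7112


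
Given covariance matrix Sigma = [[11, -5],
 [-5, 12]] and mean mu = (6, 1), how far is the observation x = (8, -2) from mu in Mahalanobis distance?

Step 1 — centre the observation: (x - mu) = (2, -3).

Step 2 — invert Sigma. det(Sigma) = 11·12 - (-5)² = 107.
  Sigma^{-1} = (1/det) · [[d, -b], [-b, a]] = [[0.1121, 0.0467],
 [0.0467, 0.1028]].

Step 3 — form the quadratic (x - mu)^T · Sigma^{-1} · (x - mu):
  Sigma^{-1} · (x - mu) = (0.0841, -0.215).
  (x - mu)^T · [Sigma^{-1} · (x - mu)] = (2)·(0.0841) + (-3)·(-0.215) = 0.8131.

Step 4 — take square root: d = √(0.8131) ≈ 0.9017.

d(x, mu) = √(0.8131) ≈ 0.9017


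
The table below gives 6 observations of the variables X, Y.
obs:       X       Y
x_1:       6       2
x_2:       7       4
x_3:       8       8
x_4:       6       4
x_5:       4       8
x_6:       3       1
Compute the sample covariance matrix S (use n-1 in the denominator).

Step 1 — column means:
  mean(X) = (6 + 7 + 8 + 6 + 4 + 3) / 6 = 34/6 = 5.6667
  mean(Y) = (2 + 4 + 8 + 4 + 8 + 1) / 6 = 27/6 = 4.5

Step 2 — sample covariance S[i,j] = (1/(n-1)) · Σ_k (x_{k,i} - mean_i) · (x_{k,j} - mean_j), with n-1 = 5.
  S[X,X] = ((0.3333)·(0.3333) + (1.3333)·(1.3333) + (2.3333)·(2.3333) + (0.3333)·(0.3333) + (-1.6667)·(-1.6667) + (-2.6667)·(-2.6667)) / 5 = 17.3333/5 = 3.4667
  S[X,Y] = ((0.3333)·(-2.5) + (1.3333)·(-0.5) + (2.3333)·(3.5) + (0.3333)·(-0.5) + (-1.6667)·(3.5) + (-2.6667)·(-3.5)) / 5 = 10/5 = 2
  S[Y,Y] = ((-2.5)·(-2.5) + (-0.5)·(-0.5) + (3.5)·(3.5) + (-0.5)·(-0.5) + (3.5)·(3.5) + (-3.5)·(-3.5)) / 5 = 43.5/5 = 8.7

S is symmetric (S[j,i] = S[i,j]). Assembling:

S = [[3.4667, 2],
 [2, 8.7]]


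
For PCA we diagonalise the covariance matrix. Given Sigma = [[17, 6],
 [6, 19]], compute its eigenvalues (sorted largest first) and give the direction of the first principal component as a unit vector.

Step 1 — characteristic polynomial of 2×2 Sigma:
  det(Sigma - λI) = λ² - trace · λ + det = 0.
  trace = 17 + 19 = 36, det = 17·19 - (6)² = 287.
Step 2 — discriminant:
  Δ = trace² - 4·det = 1296 - 1148 = 148.
Step 3 — eigenvalues:
  λ = (trace ± √Δ)/2 = (36 ± 12.1655)/2,
  λ_1 = 24.0828,  λ_2 = 11.9172.

Step 4 — unit eigenvector for λ_1: solve (Sigma - λ_1 I)v = 0. First row:
  (17 - 24.0828)·v_x + (6)·v_y = 0, i.e. (-7.0828)·v_x + (6)·v_y = 0,
  so v ∝ (b, λ_1 - a) = (6, 7.0828) = u.
  ||u|| = √((6)² + (7.0828)²) = √(86.1655) ≈ 9.2825,
  v_1 = u/||u|| ≈ (0.6464, 0.763) (||v_1|| = 1).

λ_1 = 24.0828,  λ_2 = 11.9172;  v_1 ≈ (0.6464, 0.763)


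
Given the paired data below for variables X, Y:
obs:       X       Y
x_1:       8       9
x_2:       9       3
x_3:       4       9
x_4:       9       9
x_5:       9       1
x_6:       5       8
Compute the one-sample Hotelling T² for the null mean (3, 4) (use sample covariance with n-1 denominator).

Step 1 — sample mean vector:
  mean(X) = (8 + 9 + 4 + 9 + 9 + 5) / 6 = 44/6 = 7.3333
  mean(Y) = (9 + 3 + 9 + 9 + 1 + 8) / 6 = 39/6 = 6.5
  x̄ = (7.3333, 6.5),  deviation x̄ - mu_0 = (7.3333, 6.5) - (3, 4) = (4.3333, 2.5).

Step 2 — sample covariance matrix, S[i,j] = (1/(n-1)) · Σ_k (x_{k,i} - mean_i) · (x_{k,j} - mean_j), divisor n-1 = 5:
  S[X,X] = ((0.6667)·(0.6667) + (1.6667)·(1.6667) + (-3.3333)·(-3.3333) + (1.6667)·(1.6667) + (1.6667)·(1.6667) + (-2.3333)·(-2.3333)) / 5 = 25.3333/5 = 5.0667
  S[X,Y] = ((0.6667)·(2.5) + (1.6667)·(-3.5) + (-3.3333)·(2.5) + (1.6667)·(2.5) + (1.6667)·(-5.5) + (-2.3333)·(1.5)) / 5 = -21/5 = -4.2
  S[Y,Y] = ((2.5)·(2.5) + (-3.5)·(-3.5) + (2.5)·(2.5) + (2.5)·(2.5) + (-5.5)·(-5.5) + (1.5)·(1.5)) / 5 = 63.5/5 = 12.7
  S = [[5.0667, -4.2],
 [-4.2, 12.7]].

Step 3 — invert S. det(S) = 5.0667·12.7 - (-4.2)² = 46.7067.
  S^{-1} = (1/det) · [[d, -b], [-b, a]] = [[0.2719, 0.0899],
 [0.0899, 0.1085]].

Step 4 — quadratic form (x̄ - mu_0)^T · S^{-1} · (x̄ - mu_0):
  S^{-1} · (x̄ - mu_0) = (1.4031, 0.6609),
  (x̄ - mu_0)^T · [...] = (4.3333)·(1.4031) + (2.5)·(0.6609) = 7.7322.

Step 5 — scale by n: T² = 6 · 7.7322 = 46.3931.

T² ≈ 46.3931


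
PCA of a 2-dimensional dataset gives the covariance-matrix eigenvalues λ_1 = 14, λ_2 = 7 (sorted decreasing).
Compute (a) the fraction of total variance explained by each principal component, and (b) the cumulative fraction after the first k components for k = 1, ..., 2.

Step 1 — total variance = trace(Sigma) = Σ λ_i = 14 + 7 = 21.

Step 2 — fraction explained by component i = λ_i / Σ λ:
  PC1: 14/21 = 0.6667
  PC2: 7/21 = 0.3333

Step 3 — cumulative fraction after k components = (λ_1 + ... + λ_k) / Σ λ:
  k = 1: 14/21 = 0.6667
  k = 2: (14 + 7)/21 = 21/21 = 1

Summary (fraction, with percent):

explained: PC1 0.6667 (66.67%), PC2 0.3333 (33.33%);  cumulative: 0.6667, 1


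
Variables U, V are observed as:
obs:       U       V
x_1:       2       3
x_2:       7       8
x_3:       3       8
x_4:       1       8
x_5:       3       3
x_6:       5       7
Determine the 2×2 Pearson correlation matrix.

Step 1 — column means:
  mean(U) = (2 + 7 + 3 + 1 + 3 + 5) / 6 = 21/6 = 3.5
  mean(V) = (3 + 8 + 8 + 8 + 3 + 7) / 6 = 37/6 = 6.1667

Step 2 — sample variances and covariances s[i,j] = (1/(n-1)) · Σ_k (x_{k,i} - mean_i) · (x_{k,j} - mean_j), with n-1 = 5:
  s[U,U] = ((-1.5)·(-1.5) + (3.5)·(3.5) + (-0.5)·(-0.5) + (-2.5)·(-2.5) + (-0.5)·(-0.5) + (1.5)·(1.5)) / 5 = 23.5/5 = 4.7
  s[U,V] = ((-1.5)·(-3.1667) + (3.5)·(1.8333) + (-0.5)·(1.8333) + (-2.5)·(1.8333) + (-0.5)·(-3.1667) + (1.5)·(0.8333)) / 5 = 8.5/5 = 1.7
  s[V,V] = ((-3.1667)·(-3.1667) + (1.8333)·(1.8333) + (1.8333)·(1.8333) + (1.8333)·(1.8333) + (-3.1667)·(-3.1667) + (0.8333)·(0.8333)) / 5 = 30.8333/5 = 6.1667
  Sample standard deviations s_i = √(s[i,i]):
  s(U) = √(4.7) = 2.1679
  s(V) = √(6.1667) = 2.4833

Step 3 — r_{ij} = s_{ij} / (s_i · s_j):
  r[U,U] = 1 (diagonal).
  r[U,V] = 1.7 / (2.1679 · 2.4833) = 1.7 / 5.3836 = 0.3158
  r[V,V] = 1 (diagonal).

R is symmetric with unit diagonal. Assembling:

R = [[1, 0.3158],
 [0.3158, 1]]


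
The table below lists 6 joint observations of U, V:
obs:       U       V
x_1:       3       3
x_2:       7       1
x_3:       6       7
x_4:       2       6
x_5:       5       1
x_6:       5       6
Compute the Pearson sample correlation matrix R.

Step 1 — column means:
  mean(U) = (3 + 7 + 6 + 2 + 5 + 5) / 6 = 28/6 = 4.6667
  mean(V) = (3 + 1 + 7 + 6 + 1 + 6) / 6 = 24/6 = 4

Step 2 — sample variances and covariances s[i,j] = (1/(n-1)) · Σ_k (x_{k,i} - mean_i) · (x_{k,j} - mean_j), with n-1 = 5:
  s[U,U] = ((-1.6667)·(-1.6667) + (2.3333)·(2.3333) + (1.3333)·(1.3333) + (-2.6667)·(-2.6667) + (0.3333)·(0.3333) + (0.3333)·(0.3333)) / 5 = 17.3333/5 = 3.4667
  s[U,V] = ((-1.6667)·(-1) + (2.3333)·(-3) + (1.3333)·(3) + (-2.6667)·(2) + (0.3333)·(-3) + (0.3333)·(2)) / 5 = -7/5 = -1.4
  s[V,V] = ((-1)·(-1) + (-3)·(-3) + (3)·(3) + (2)·(2) + (-3)·(-3) + (2)·(2)) / 5 = 36/5 = 7.2
  Sample standard deviations s_i = √(s[i,i]):
  s(U) = √(3.4667) = 1.8619
  s(V) = √(7.2) = 2.6833

Step 3 — r_{ij} = s_{ij} / (s_i · s_j):
  r[U,U] = 1 (diagonal).
  r[U,V] = -1.4 / (1.8619 · 2.6833) = -1.4 / 4.996 = -0.2802
  r[V,V] = 1 (diagonal).

R is symmetric with unit diagonal. Assembling:

R = [[1, -0.2802],
 [-0.2802, 1]]


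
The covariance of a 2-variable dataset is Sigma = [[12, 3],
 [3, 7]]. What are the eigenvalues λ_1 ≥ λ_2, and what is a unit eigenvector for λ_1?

Step 1 — characteristic polynomial of 2×2 Sigma:
  det(Sigma - λI) = λ² - trace · λ + det = 0.
  trace = 12 + 7 = 19, det = 12·7 - (3)² = 75.
Step 2 — discriminant:
  Δ = trace² - 4·det = 361 - 300 = 61.
Step 3 — eigenvalues:
  λ = (trace ± √Δ)/2 = (19 ± 7.8102)/2,
  λ_1 = 13.4051,  λ_2 = 5.5949.

Step 4 — unit eigenvector for λ_1: solve (Sigma - λ_1 I)v = 0. First row:
  (12 - 13.4051)·v_x + (3)·v_y = 0, i.e. (-1.4051)·v_x + (3)·v_y = 0,
  so v ∝ (b, λ_1 - a) = (3, 1.4051) = u.
  ||u|| = √((3)² + (1.4051)²) = √(10.9744) ≈ 3.3128,
  v_1 = u/||u|| ≈ (0.9056, 0.4242) (||v_1|| = 1).

λ_1 = 13.4051,  λ_2 = 5.5949;  v_1 ≈ (0.9056, 0.4242)


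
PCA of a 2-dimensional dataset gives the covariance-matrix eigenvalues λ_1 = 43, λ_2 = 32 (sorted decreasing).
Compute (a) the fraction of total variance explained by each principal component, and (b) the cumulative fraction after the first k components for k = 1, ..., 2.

Step 1 — total variance = trace(Sigma) = Σ λ_i = 43 + 32 = 75.

Step 2 — fraction explained by component i = λ_i / Σ λ:
  PC1: 43/75 = 0.5733
  PC2: 32/75 = 0.4267

Step 3 — cumulative fraction after k components = (λ_1 + ... + λ_k) / Σ λ:
  k = 1: 43/75 = 0.5733
  k = 2: (43 + 32)/75 = 75/75 = 1

Summary (fraction, with percent):

explained: PC1 0.5733 (57.33%), PC2 0.4267 (42.67%);  cumulative: 0.5733, 1


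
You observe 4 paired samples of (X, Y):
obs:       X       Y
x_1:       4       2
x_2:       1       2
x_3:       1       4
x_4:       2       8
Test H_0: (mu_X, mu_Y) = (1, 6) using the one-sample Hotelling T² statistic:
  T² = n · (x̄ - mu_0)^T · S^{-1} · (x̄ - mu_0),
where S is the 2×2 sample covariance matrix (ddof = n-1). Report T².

Step 1 — sample mean vector:
  mean(X) = (4 + 1 + 1 + 2) / 4 = 8/4 = 2
  mean(Y) = (2 + 2 + 4 + 8) / 4 = 16/4 = 4
  x̄ = (2, 4),  deviation x̄ - mu_0 = (2, 4) - (1, 6) = (1, -2).

Step 2 — sample covariance matrix, S[i,j] = (1/(n-1)) · Σ_k (x_{k,i} - mean_i) · (x_{k,j} - mean_j), divisor n-1 = 3:
  S[X,X] = ((2)·(2) + (-1)·(-1) + (-1)·(-1) + (0)·(0)) / 3 = 6/3 = 2
  S[X,Y] = ((2)·(-2) + (-1)·(-2) + (-1)·(0) + (0)·(4)) / 3 = -2/3 = -0.6667
  S[Y,Y] = ((-2)·(-2) + (-2)·(-2) + (0)·(0) + (4)·(4)) / 3 = 24/3 = 8
  S = [[2, -0.6667],
 [-0.6667, 8]].

Step 3 — invert S. det(S) = 2·8 - (-0.6667)² = 15.5556.
  S^{-1} = (1/det) · [[d, -b], [-b, a]] = [[0.5143, 0.0429],
 [0.0429, 0.1286]].

Step 4 — quadratic form (x̄ - mu_0)^T · S^{-1} · (x̄ - mu_0):
  S^{-1} · (x̄ - mu_0) = (0.4286, -0.2143),
  (x̄ - mu_0)^T · [...] = (1)·(0.4286) + (-2)·(-0.2143) = 0.8571.

Step 5 — scale by n: T² = 4 · 0.8571 = 3.4286.

T² ≈ 3.4286


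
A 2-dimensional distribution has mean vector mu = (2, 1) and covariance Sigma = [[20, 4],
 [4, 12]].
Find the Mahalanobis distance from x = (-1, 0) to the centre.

Step 1 — centre the observation: (x - mu) = (-3, -1).

Step 2 — invert Sigma. det(Sigma) = 20·12 - (4)² = 224.
  Sigma^{-1} = (1/det) · [[d, -b], [-b, a]] = [[0.0536, -0.0179],
 [-0.0179, 0.0893]].

Step 3 — form the quadratic (x - mu)^T · Sigma^{-1} · (x - mu):
  Sigma^{-1} · (x - mu) = (-0.1429, -0.0357).
  (x - mu)^T · [Sigma^{-1} · (x - mu)] = (-3)·(-0.1429) + (-1)·(-0.0357) = 0.4643.

Step 4 — take square root: d = √(0.4643) ≈ 0.6814.

d(x, mu) = √(0.4643) ≈ 0.6814


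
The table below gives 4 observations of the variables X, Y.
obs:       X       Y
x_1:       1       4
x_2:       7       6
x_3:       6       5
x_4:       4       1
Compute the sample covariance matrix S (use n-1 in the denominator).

Step 1 — column means:
  mean(X) = (1 + 7 + 6 + 4) / 4 = 18/4 = 4.5
  mean(Y) = (4 + 6 + 5 + 1) / 4 = 16/4 = 4

Step 2 — sample covariance S[i,j] = (1/(n-1)) · Σ_k (x_{k,i} - mean_i) · (x_{k,j} - mean_j), with n-1 = 3.
  S[X,X] = ((-3.5)·(-3.5) + (2.5)·(2.5) + (1.5)·(1.5) + (-0.5)·(-0.5)) / 3 = 21/3 = 7
  S[X,Y] = ((-3.5)·(0) + (2.5)·(2) + (1.5)·(1) + (-0.5)·(-3)) / 3 = 8/3 = 2.6667
  S[Y,Y] = ((0)·(0) + (2)·(2) + (1)·(1) + (-3)·(-3)) / 3 = 14/3 = 4.6667

S is symmetric (S[j,i] = S[i,j]). Assembling:

S = [[7, 2.6667],
 [2.6667, 4.6667]]


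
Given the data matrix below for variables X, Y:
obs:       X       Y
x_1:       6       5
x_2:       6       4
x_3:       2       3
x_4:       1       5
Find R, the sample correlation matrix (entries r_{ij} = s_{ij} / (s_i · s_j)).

Step 1 — column means:
  mean(X) = (6 + 6 + 2 + 1) / 4 = 15/4 = 3.75
  mean(Y) = (5 + 4 + 3 + 5) / 4 = 17/4 = 4.25

Step 2 — sample variances and covariances s[i,j] = (1/(n-1)) · Σ_k (x_{k,i} - mean_i) · (x_{k,j} - mean_j), with n-1 = 3:
  s[X,X] = ((2.25)·(2.25) + (2.25)·(2.25) + (-1.75)·(-1.75) + (-2.75)·(-2.75)) / 3 = 20.75/3 = 6.9167
  s[X,Y] = ((2.25)·(0.75) + (2.25)·(-0.25) + (-1.75)·(-1.25) + (-2.75)·(0.75)) / 3 = 1.25/3 = 0.4167
  s[Y,Y] = ((0.75)·(0.75) + (-0.25)·(-0.25) + (-1.25)·(-1.25) + (0.75)·(0.75)) / 3 = 2.75/3 = 0.9167
  Sample standard deviations s_i = √(s[i,i]):
  s(X) = √(6.9167) = 2.63
  s(Y) = √(0.9167) = 0.9574

Step 3 — r_{ij} = s_{ij} / (s_i · s_j):
  r[X,X] = 1 (diagonal).
  r[X,Y] = 0.4167 / (2.63 · 0.9574) = 0.4167 / 2.518 = 0.1655
  r[Y,Y] = 1 (diagonal).

R is symmetric with unit diagonal. Assembling:

R = [[1, 0.1655],
 [0.1655, 1]]


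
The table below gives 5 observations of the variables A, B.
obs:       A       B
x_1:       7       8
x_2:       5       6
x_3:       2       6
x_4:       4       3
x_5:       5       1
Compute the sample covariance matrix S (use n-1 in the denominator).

Step 1 — column means:
  mean(A) = (7 + 5 + 2 + 4 + 5) / 5 = 23/5 = 4.6
  mean(B) = (8 + 6 + 6 + 3 + 1) / 5 = 24/5 = 4.8

Step 2 — sample covariance S[i,j] = (1/(n-1)) · Σ_k (x_{k,i} - mean_i) · (x_{k,j} - mean_j), with n-1 = 4.
  S[A,A] = ((2.4)·(2.4) + (0.4)·(0.4) + (-2.6)·(-2.6) + (-0.6)·(-0.6) + (0.4)·(0.4)) / 4 = 13.2/4 = 3.3
  S[A,B] = ((2.4)·(3.2) + (0.4)·(1.2) + (-2.6)·(1.2) + (-0.6)·(-1.8) + (0.4)·(-3.8)) / 4 = 4.6/4 = 1.15
  S[B,B] = ((3.2)·(3.2) + (1.2)·(1.2) + (1.2)·(1.2) + (-1.8)·(-1.8) + (-3.8)·(-3.8)) / 4 = 30.8/4 = 7.7

S is symmetric (S[j,i] = S[i,j]). Assembling:

S = [[3.3, 1.15],
 [1.15, 7.7]]


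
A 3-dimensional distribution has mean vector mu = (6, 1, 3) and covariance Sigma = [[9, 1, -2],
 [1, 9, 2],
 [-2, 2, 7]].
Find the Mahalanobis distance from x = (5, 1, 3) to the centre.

Step 1 — centre the observation: (x - mu) = (-1, 0, 0).

Step 2 — invert Sigma (cofactor / det for 3×3, or solve directly):
  Sigma^{-1} = [[0.1229, -0.0229, 0.0417],
 [-0.0229, 0.1229, -0.0417],
 [0.0417, -0.0417, 0.1667]].

Step 3 — form the quadratic (x - mu)^T · Sigma^{-1} · (x - mu):
  Sigma^{-1} · (x - mu) = (-0.1229, 0.0229, -0.0417).
  (x - mu)^T · [Sigma^{-1} · (x - mu)] = (-1)·(-0.1229) + (0)·(0.0229) + (0)·(-0.0417) = 0.1229.

Step 4 — take square root: d = √(0.1229) ≈ 0.3506.

d(x, mu) = √(0.1229) ≈ 0.3506


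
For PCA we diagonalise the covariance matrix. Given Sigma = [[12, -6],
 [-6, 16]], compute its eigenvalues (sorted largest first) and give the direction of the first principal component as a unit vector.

Step 1 — characteristic polynomial of 2×2 Sigma:
  det(Sigma - λI) = λ² - trace · λ + det = 0.
  trace = 12 + 16 = 28, det = 12·16 - (-6)² = 156.
Step 2 — discriminant:
  Δ = trace² - 4·det = 784 - 624 = 160.
Step 3 — eigenvalues:
  λ = (trace ± √Δ)/2 = (28 ± 12.6491)/2,
  λ_1 = 20.3246,  λ_2 = 7.6754.

Step 4 — unit eigenvector for λ_1: solve (Sigma - λ_1 I)v = 0. First row:
  (12 - 20.3246)·v_x + (-6)·v_y = 0, i.e. (-8.3246)·v_x + (-6)·v_y = 0,
  so v ∝ (b, λ_1 - a) = (-6, 8.3246); multiply by -1 so the first entry is positive: u = (6, -8.3246).
  ||u|| = √((6)² + (-8.3246)²) = √(105.2982) ≈ 10.2615,
  v_1 = u/||u|| ≈ (0.5847, -0.8112) (||v_1|| = 1).

λ_1 = 20.3246,  λ_2 = 7.6754;  v_1 ≈ (0.5847, -0.8112)


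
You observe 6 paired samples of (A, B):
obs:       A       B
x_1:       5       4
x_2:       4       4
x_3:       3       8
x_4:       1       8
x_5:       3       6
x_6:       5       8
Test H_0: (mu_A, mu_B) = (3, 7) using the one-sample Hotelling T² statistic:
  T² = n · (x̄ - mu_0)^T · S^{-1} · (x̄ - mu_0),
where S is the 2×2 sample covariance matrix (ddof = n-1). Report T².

Step 1 — sample mean vector:
  mean(A) = (5 + 4 + 3 + 1 + 3 + 5) / 6 = 21/6 = 3.5
  mean(B) = (4 + 4 + 8 + 8 + 6 + 8) / 6 = 38/6 = 6.3333
  x̄ = (3.5, 6.3333),  deviation x̄ - mu_0 = (3.5, 6.3333) - (3, 7) = (0.5, -0.6667).

Step 2 — sample covariance matrix, S[i,j] = (1/(n-1)) · Σ_k (x_{k,i} - mean_i) · (x_{k,j} - mean_j), divisor n-1 = 5:
  S[A,A] = ((1.5)·(1.5) + (0.5)·(0.5) + (-0.5)·(-0.5) + (-2.5)·(-2.5) + (-0.5)·(-0.5) + (1.5)·(1.5)) / 5 = 11.5/5 = 2.3
  S[A,B] = ((1.5)·(-2.3333) + (0.5)·(-2.3333) + (-0.5)·(1.6667) + (-2.5)·(1.6667) + (-0.5)·(-0.3333) + (1.5)·(1.6667)) / 5 = -7/5 = -1.4
  S[B,B] = ((-2.3333)·(-2.3333) + (-2.3333)·(-2.3333) + (1.6667)·(1.6667) + (1.6667)·(1.6667) + (-0.3333)·(-0.3333) + (1.6667)·(1.6667)) / 5 = 19.3333/5 = 3.8667
  S = [[2.3, -1.4],
 [-1.4, 3.8667]].

Step 3 — invert S. det(S) = 2.3·3.8667 - (-1.4)² = 6.9333.
  S^{-1} = (1/det) · [[d, -b], [-b, a]] = [[0.5577, 0.2019],
 [0.2019, 0.3317]].

Step 4 — quadratic form (x̄ - mu_0)^T · S^{-1} · (x̄ - mu_0):
  S^{-1} · (x̄ - mu_0) = (0.1442, -0.1202),
  (x̄ - mu_0)^T · [...] = (0.5)·(0.1442) + (-0.6667)·(-0.1202) = 0.1522.

Step 5 — scale by n: T² = 6 · 0.1522 = 0.9135.

T² ≈ 0.9135


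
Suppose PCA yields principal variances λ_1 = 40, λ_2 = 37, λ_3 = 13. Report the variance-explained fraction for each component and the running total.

Step 1 — total variance = trace(Sigma) = Σ λ_i = 40 + 37 + 13 = 90.

Step 2 — fraction explained by component i = λ_i / Σ λ:
  PC1: 40/90 = 0.4444
  PC2: 37/90 = 0.4111
  PC3: 13/90 = 0.1444

Step 3 — cumulative fraction after k components = (λ_1 + ... + λ_k) / Σ λ:
  k = 1: 40/90 = 0.4444
  k = 2: (40 + 37)/90 = 77/90 = 0.8556
  k = 3: (40 + 37 + 13)/90 = 90/90 = 1

Summary (fraction, with percent):

explained: PC1 0.4444 (44.44%), PC2 0.4111 (41.11%), PC3 0.1444 (14.44%);  cumulative: 0.4444, 0.8556, 1


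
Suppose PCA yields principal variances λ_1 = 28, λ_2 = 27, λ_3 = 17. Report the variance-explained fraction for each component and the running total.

Step 1 — total variance = trace(Sigma) = Σ λ_i = 28 + 27 + 17 = 72.

Step 2 — fraction explained by component i = λ_i / Σ λ:
  PC1: 28/72 = 0.3889
  PC2: 27/72 = 0.375
  PC3: 17/72 = 0.2361

Step 3 — cumulative fraction after k components = (λ_1 + ... + λ_k) / Σ λ:
  k = 1: 28/72 = 0.3889
  k = 2: (28 + 27)/72 = 55/72 = 0.7639
  k = 3: (28 + 27 + 17)/72 = 72/72 = 1

Summary (fraction, with percent):

explained: PC1 0.3889 (38.89%), PC2 0.375 (37.5%), PC3 0.2361 (23.61%);  cumulative: 0.3889, 0.7639, 1


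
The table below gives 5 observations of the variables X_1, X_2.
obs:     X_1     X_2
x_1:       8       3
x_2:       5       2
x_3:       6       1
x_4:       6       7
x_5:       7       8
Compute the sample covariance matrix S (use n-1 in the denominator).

Step 1 — column means:
  mean(X_1) = (8 + 5 + 6 + 6 + 7) / 5 = 32/5 = 6.4
  mean(X_2) = (3 + 2 + 1 + 7 + 8) / 5 = 21/5 = 4.2

Step 2 — sample covariance S[i,j] = (1/(n-1)) · Σ_k (x_{k,i} - mean_i) · (x_{k,j} - mean_j), with n-1 = 4.
  S[X_1,X_1] = ((1.6)·(1.6) + (-1.4)·(-1.4) + (-0.4)·(-0.4) + (-0.4)·(-0.4) + (0.6)·(0.6)) / 4 = 5.2/4 = 1.3
  S[X_1,X_2] = ((1.6)·(-1.2) + (-1.4)·(-2.2) + (-0.4)·(-3.2) + (-0.4)·(2.8) + (0.6)·(3.8)) / 4 = 3.6/4 = 0.9
  S[X_2,X_2] = ((-1.2)·(-1.2) + (-2.2)·(-2.2) + (-3.2)·(-3.2) + (2.8)·(2.8) + (3.8)·(3.8)) / 4 = 38.8/4 = 9.7

S is symmetric (S[j,i] = S[i,j]). Assembling:

S = [[1.3, 0.9],
 [0.9, 9.7]]


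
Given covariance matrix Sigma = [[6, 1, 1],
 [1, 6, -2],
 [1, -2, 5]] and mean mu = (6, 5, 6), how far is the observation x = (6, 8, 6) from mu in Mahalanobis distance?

Step 1 — centre the observation: (x - mu) = (0, 3, 0).

Step 2 — invert Sigma (cofactor / det for 3×3, or solve directly):
  Sigma^{-1} = [[0.1844, -0.0496, -0.0567],
 [-0.0496, 0.2057, 0.0922],
 [-0.0567, 0.0922, 0.2482]].

Step 3 — form the quadratic (x - mu)^T · Sigma^{-1} · (x - mu):
  Sigma^{-1} · (x - mu) = (-0.1489, 0.617, 0.2766).
  (x - mu)^T · [Sigma^{-1} · (x - mu)] = (0)·(-0.1489) + (3)·(0.617) + (0)·(0.2766) = 1.8511.

Step 4 — take square root: d = √(1.8511) ≈ 1.3605.

d(x, mu) = √(1.8511) ≈ 1.3605


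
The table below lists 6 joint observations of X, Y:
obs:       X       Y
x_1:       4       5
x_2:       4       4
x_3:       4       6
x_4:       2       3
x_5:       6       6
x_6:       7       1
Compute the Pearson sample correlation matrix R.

Step 1 — column means:
  mean(X) = (4 + 4 + 4 + 2 + 6 + 7) / 6 = 27/6 = 4.5
  mean(Y) = (5 + 4 + 6 + 3 + 6 + 1) / 6 = 25/6 = 4.1667

Step 2 — sample variances and covariances s[i,j] = (1/(n-1)) · Σ_k (x_{k,i} - mean_i) · (x_{k,j} - mean_j), with n-1 = 5:
  s[X,X] = ((-0.5)·(-0.5) + (-0.5)·(-0.5) + (-0.5)·(-0.5) + (-2.5)·(-2.5) + (1.5)·(1.5) + (2.5)·(2.5)) / 5 = 15.5/5 = 3.1
  s[X,Y] = ((-0.5)·(0.8333) + (-0.5)·(-0.1667) + (-0.5)·(1.8333) + (-2.5)·(-1.1667) + (1.5)·(1.8333) + (2.5)·(-3.1667)) / 5 = -3.5/5 = -0.7
  s[Y,Y] = ((0.8333)·(0.8333) + (-0.1667)·(-0.1667) + (1.8333)·(1.8333) + (-1.1667)·(-1.1667) + (1.8333)·(1.8333) + (-3.1667)·(-3.1667)) / 5 = 18.8333/5 = 3.7667
  Sample standard deviations s_i = √(s[i,i]):
  s(X) = √(3.1) = 1.7607
  s(Y) = √(3.7667) = 1.9408

Step 3 — r_{ij} = s_{ij} / (s_i · s_j):
  r[X,X] = 1 (diagonal).
  r[X,Y] = -0.7 / (1.7607 · 1.9408) = -0.7 / 3.4171 = -0.2049
  r[Y,Y] = 1 (diagonal).

R is symmetric with unit diagonal. Assembling:

R = [[1, -0.2049],
 [-0.2049, 1]]


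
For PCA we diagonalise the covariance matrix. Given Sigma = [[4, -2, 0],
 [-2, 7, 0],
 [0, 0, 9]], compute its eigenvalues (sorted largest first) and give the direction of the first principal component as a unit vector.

Step 1 — characteristic polynomial p(λ) = det(λI - Sigma) = λ³ - tr·λ² + c_1·λ - det, where tr = trace, c_1 = sum of the principal 2×2 minors, det = det(Sigma):
  tr = 4 + 7 + 9 = 20,
  c_1 = (4·7 - (-2)²) + (4·9 - (0)²) + (7·9 - (0)²) = 24 + 36 + 63 = 123,
  det = 4·(7·9 - (0)²) - (-2)·((-2)·9 - (0)·(0)) + (0)·((-2)·(0) - 7·(0)) = 4·(63) - (-2)·(-18) + (0)·(0) = 216.
  So p(λ) = λ³ - 20λ² + 123λ - 216.
Step 2 — look for an integer root (rational root theorem: any rational root is an integer divisor of 216). Testing λ = 3:
  p(3) = 27 - 180 + 369 - 216 = 0  ✓
  Dividing out (λ - 3): p(λ) = (λ - 3)(λ² - 17λ + 72).
Step 3 — remaining eigenvalues from the quadratic λ² - 17λ + 72 = 0:
  Δ = 17² - 4·72 = 289 - 288 = 1,  λ = (17 ± √1)/2 = (17 ± 1)/2 = 9 or 8.
  Sorted: λ_1 = 9,  λ_2 = 8,  λ_3 = 3  (check: sum = 20 = tr ✓).

Step 4 — unit eigenvector for λ_1 = 9: v spans the null space of (Sigma - λ_1 I), whose rows are
  r_1 = (-5, -2, 0),  r_2 = (-2, -2, 0),  r_3 = (0, 0, 0).
  v is orthogonal to every row, so take v ∝ r_1 × r_2 = ((-2)·(0) - (0)·(-2), (0)·(-2) - (-5)·(0), (-5)·(-2) - (-2)·(-2)) = (0, 0, 6).
  Rescale (divide by 6): u = (0, 0, 1).
  ||u|| = √((0)² + (0)² + (1)²) = √(1) = 1,  v_1 = u/||u|| ≈ (0, 0, 1) (||v_1|| = 1).

λ_1 = 9,  λ_2 = 8,  λ_3 = 3;  v_1 ≈ (0, 0, 1)
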